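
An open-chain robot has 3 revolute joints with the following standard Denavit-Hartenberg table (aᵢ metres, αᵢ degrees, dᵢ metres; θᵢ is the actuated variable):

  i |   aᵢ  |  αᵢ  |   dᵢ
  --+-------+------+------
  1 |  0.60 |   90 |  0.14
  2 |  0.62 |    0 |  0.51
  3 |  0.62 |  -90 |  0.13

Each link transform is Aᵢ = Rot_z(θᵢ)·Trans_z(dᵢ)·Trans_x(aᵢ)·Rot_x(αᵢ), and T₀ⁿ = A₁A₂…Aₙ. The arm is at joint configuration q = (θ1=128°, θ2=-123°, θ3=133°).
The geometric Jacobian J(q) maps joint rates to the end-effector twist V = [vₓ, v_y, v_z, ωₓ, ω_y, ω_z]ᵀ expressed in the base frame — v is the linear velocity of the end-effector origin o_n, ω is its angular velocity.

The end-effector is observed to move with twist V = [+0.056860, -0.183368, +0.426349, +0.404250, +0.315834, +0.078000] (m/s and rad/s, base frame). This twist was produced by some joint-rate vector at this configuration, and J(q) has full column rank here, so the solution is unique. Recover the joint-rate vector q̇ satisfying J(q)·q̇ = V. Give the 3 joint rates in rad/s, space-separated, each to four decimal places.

0.0780 -0.3350 0.8480

o_n = [-0.0331, 1.0819, -0.2723]
J₁: ẑ×o_n = [-1.0819, -0.0331, 0.0000], ω = ẑ
J2: z=[0.7880, 0.6157, 0.0000] o=[-0.3694, 0.4728, 0.1400] → [-0.2538, 0.3249, 0.2729, 0.7880, 0.6157, 0.0000]
J3: z=[0.7880, 0.6157, 0.0000] o=[0.2404, 0.5207, -0.3800] → [0.0663, -0.0848, 0.6106, 0.7880, 0.6157, 0.0000]
q̇ = J⁺·V = [0.0780, -0.3350, 0.8480]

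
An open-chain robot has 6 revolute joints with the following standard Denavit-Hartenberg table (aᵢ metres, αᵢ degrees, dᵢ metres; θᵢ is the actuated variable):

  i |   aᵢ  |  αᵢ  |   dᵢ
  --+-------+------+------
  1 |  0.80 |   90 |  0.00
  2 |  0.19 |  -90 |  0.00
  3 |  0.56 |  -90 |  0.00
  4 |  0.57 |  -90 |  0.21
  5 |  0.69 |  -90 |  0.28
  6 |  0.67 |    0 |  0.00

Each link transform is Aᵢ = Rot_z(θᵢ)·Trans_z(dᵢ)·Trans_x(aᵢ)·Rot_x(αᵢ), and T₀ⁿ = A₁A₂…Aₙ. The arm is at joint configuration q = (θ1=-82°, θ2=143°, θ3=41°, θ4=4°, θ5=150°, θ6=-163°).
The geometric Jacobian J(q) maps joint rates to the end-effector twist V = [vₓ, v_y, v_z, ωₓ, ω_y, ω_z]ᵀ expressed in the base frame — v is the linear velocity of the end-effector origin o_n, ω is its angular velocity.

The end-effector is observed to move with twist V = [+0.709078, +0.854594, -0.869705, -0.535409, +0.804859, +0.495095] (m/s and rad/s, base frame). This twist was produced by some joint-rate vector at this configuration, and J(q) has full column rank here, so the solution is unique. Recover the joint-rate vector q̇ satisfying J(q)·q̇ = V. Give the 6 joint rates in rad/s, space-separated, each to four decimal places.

0.7660 0.5090 0.7090 0.5130 -0.0640 -0.9170

o_n = [0.8808, -0.2990, 0.9279]
J₁: ẑ×o_n = [0.2990, 0.8808, -0.0000], ω = ẑ
J2: z=[-0.9903, -0.1392, 0.0000] o=[0.1113, -0.7922, 0.0000] → [-0.1291, 0.9188, -0.3814, -0.9903, -0.1392, 0.0000]
J3: z=[-0.0838, 0.5960, -0.7986] o=[0.0902, -0.6420, 0.1143] → [0.7588, -0.5632, -0.4999, -0.0838, 0.5960, -0.7986]
J4: z=[0.8203, -0.4138, -0.3948] o=[0.4071, -0.2566, 0.3687] → [-0.2481, -0.6457, 0.1613, 0.8203, -0.4138, -0.3948]
J5: z=[0.0441, -0.6425, 0.7650] o=[0.9044, 0.0241, 0.5758] → [0.0210, -0.0335, -0.0294, 0.0441, -0.6425, 0.7650]
J6: z=[0.4253, -0.6808, -0.5963] o=[0.2930, -0.3984, 0.6222] → [-0.1488, -0.4806, 0.4425, 0.4253, -0.6808, -0.5963]
q̇ = J⁺·V = [0.7660, 0.5090, 0.7090, 0.5130, -0.0640, -0.9170]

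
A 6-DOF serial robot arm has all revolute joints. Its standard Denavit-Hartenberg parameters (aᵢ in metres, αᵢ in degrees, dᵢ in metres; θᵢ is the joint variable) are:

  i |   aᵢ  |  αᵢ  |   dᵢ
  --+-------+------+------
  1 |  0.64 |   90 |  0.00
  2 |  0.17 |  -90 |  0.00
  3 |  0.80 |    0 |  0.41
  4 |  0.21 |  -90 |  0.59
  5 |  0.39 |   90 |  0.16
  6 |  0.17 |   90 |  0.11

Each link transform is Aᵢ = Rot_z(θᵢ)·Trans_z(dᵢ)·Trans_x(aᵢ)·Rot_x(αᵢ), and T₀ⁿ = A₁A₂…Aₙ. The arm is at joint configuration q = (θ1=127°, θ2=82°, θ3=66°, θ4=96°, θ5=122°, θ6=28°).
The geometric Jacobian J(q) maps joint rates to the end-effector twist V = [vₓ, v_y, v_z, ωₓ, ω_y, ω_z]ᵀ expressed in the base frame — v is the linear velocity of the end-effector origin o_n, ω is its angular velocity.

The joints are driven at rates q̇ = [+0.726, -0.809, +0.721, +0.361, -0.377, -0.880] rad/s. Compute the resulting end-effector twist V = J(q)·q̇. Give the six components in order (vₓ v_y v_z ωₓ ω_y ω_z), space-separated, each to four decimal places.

-0.4264 -0.2134 -0.0675 0.1053 -1.6965 1.7597

o_n = [-0.5366, -0.1321, 0.4684]
J₁: ẑ×o_n = [0.1321, -0.5366, 0.0000], ω = ẑ
J2: z=[0.7986, 0.6018, 0.0000] o=[-0.3852, 0.5111, 0.0000] → [0.2819, -0.3741, -0.4226, 0.7986, 0.6018, 0.0000]
J3: z=[0.5960, -0.7909, 0.1392] o=[-0.3994, 0.5300, 0.1683] → [-0.1452, -0.1979, -0.5031, 0.5960, -0.7909, 0.1392]
J4: z=[0.5960, -0.7909, 0.1392] o=[-0.7660, -0.1979, 0.5476] → [0.0535, 0.0791, 0.2206, 0.5960, -0.7909, 0.1392]
J5: z=[0.7854, 0.5380, -0.3060] o=[-0.4495, -0.7258, 0.4320] → [0.2013, -0.0020, 0.5131, 0.7854, 0.5380, -0.3060]
J6: z=[-0.4575, 0.1717, -0.8724] o=[-0.4864, -0.3178, 0.5316] → [0.1512, 0.0149, -0.0763, -0.4575, 0.1717, -0.8724]
V = J·q̇ = [-0.4264, -0.2134, -0.0675, 0.1053, -1.6965, 1.7597]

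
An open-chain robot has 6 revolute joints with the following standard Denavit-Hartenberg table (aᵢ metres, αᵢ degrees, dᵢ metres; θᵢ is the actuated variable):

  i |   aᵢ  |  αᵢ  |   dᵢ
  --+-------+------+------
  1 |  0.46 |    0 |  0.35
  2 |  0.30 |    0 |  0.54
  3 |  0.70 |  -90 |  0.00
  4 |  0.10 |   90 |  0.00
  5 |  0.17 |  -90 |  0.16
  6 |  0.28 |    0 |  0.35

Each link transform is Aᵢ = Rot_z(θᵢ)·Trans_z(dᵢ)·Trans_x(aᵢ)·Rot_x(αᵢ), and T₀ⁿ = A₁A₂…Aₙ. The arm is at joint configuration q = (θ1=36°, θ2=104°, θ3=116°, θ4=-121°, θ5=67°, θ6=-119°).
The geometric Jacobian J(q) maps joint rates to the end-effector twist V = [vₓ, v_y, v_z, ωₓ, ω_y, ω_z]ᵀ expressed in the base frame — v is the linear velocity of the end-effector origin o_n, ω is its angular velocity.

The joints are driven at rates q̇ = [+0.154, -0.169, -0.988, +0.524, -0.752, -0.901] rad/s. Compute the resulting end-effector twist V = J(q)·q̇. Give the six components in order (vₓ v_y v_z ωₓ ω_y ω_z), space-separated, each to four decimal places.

-0.4707 0.1171 0.2231 0.1142 -0.2526 0.0952

o_n = [0.1942, -0.0243, 0.5025]
J₁: ẑ×o_n = [0.0243, 0.1942, -0.0000], ω = ẑ
J2: z=[0.0000, 0.0000, 1.0000] o=[0.3721, 0.2704, 0.3500] → [0.2947, -0.1779, 0.0000, 0.0000, 0.0000, 1.0000]
J3: z=[0.0000, 0.0000, 1.0000] o=[0.1423, 0.4632, 0.8900] → [0.4875, 0.0519, -0.0000, 0.0000, 0.0000, 1.0000]
J4: z=[0.9703, -0.2419, 0.0000] o=[-0.0270, -0.2160, 0.8900] → [0.0937, 0.3760, 0.2395, 0.9703, -0.2419, 0.0000]
J5: z=[0.2074, 0.8317, -0.5150] o=[-0.0146, -0.1660, 0.9757] → [-0.3206, -0.0094, -0.1442, 0.2074, 0.8317, -0.5150]
J6: z=[0.2644, -0.5545, -0.7890] o=[0.1787, -0.0376, 0.9502] → [0.2588, 0.1062, 0.0121, 0.2644, -0.5545, -0.7890]
V = J·q̇ = [-0.4707, 0.1171, 0.2231, 0.1142, -0.2526, 0.0952]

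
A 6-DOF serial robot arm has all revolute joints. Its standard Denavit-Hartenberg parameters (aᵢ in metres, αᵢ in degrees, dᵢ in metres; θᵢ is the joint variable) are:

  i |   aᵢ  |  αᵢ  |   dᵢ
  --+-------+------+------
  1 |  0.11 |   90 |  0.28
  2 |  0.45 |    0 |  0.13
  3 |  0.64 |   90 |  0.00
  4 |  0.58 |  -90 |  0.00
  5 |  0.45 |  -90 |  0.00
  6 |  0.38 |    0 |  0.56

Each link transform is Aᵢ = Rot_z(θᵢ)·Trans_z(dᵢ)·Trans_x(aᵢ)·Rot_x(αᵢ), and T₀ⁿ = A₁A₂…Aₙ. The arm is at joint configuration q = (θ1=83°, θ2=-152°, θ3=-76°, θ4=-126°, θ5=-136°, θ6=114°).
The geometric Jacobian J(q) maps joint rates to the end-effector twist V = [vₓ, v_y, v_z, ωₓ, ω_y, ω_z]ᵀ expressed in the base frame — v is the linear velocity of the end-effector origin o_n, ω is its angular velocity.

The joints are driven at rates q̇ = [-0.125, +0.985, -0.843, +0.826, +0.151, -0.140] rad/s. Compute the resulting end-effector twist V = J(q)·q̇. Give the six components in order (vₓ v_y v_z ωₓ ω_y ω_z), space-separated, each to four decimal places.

-0.5993 0.0816 -0.1017 0.1820 0.3998 0.4936

o_n = [-0.2489, 0.2540, 0.4121]
J₁: ẑ×o_n = [-0.2540, -0.2489, 0.0000], ω = ẑ
J2: z=[0.9925, -0.1219, 0.0000] o=[0.0134, 0.1092, 0.2800] → [-0.0161, -0.1311, 0.1118, 0.9925, -0.1219, 0.0000]
J3: z=[0.9925, -0.1219, 0.0000] o=[0.0940, -0.3010, 0.0687] → [-0.0418, -0.3408, 0.5091, 0.9925, -0.1219, 0.0000]
J4: z=[0.0906, 0.7376, 0.6691] o=[0.0418, -0.7261, 0.5444] → [-0.7534, -0.1825, 0.3032, 0.0906, 0.7376, 0.6691]
J5: z=[-0.6494, -0.4657, 0.6012] o=[-0.3961, -0.4425, 0.2910] → [-0.4751, 0.1671, -0.3837, -0.6494, -0.4657, 0.6012]
J6: z=[-0.4594, 0.8703, 0.1779] o=[-0.1234, -0.3702, 0.6416] → [-0.3108, -0.1277, -0.1775, -0.4594, 0.8703, 0.1779]
V = J·q̇ = [-0.5993, 0.0816, -0.1017, 0.1820, 0.3998, 0.4936]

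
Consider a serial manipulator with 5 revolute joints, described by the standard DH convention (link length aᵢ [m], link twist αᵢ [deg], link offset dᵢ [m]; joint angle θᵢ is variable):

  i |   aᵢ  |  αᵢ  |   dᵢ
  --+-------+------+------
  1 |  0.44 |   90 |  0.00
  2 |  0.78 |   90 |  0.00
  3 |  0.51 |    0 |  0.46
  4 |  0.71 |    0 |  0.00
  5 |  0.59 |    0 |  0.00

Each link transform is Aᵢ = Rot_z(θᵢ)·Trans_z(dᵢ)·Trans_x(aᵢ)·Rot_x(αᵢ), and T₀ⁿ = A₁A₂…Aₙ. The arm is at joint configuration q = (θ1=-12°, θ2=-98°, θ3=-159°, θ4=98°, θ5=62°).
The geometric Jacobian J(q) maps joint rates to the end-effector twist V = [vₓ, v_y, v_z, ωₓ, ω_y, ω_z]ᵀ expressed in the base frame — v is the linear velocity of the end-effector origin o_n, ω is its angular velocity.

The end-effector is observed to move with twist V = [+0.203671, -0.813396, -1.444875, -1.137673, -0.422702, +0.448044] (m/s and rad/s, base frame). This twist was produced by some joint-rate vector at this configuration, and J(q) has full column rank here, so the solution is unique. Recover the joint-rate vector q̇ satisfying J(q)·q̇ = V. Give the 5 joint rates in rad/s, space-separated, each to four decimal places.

o_n = [-0.0187, 0.8152, -1.1619]
J₁: ẑ×o_n = [-0.8152, -0.0187, 0.0000], ω = ẑ
J2: z=[-0.2079, -0.9781, 0.0000] o=[0.4304, -0.0915, 0.0000] → [1.1365, -0.2416, -0.6278, -0.2079, -0.9781, 0.0000]
J3: z=[-0.9686, 0.2059, 0.1392] o=[0.3242, -0.0689, -0.7724] → [-0.2032, -0.4250, -0.7857, -0.9686, 0.2059, 0.1392]
J4: z=[-0.9686, 0.2059, 0.1392] o=[-0.0186, 0.1908, -0.2369] → [-0.2773, -0.8960, -0.6047, -0.9686, 0.2059, 0.1392]
J5: z=[-0.9686, 0.2059, 0.1392] o=[0.0637, 0.8082, -0.5778] → [-0.1212, -0.5773, 0.0102, -0.9686, 0.2059, 0.1392]
q̇ = J⁺·V = [0.3040, 0.6500, 0.8670, 0.5810, -0.4130]

0.3040 0.6500 0.8670 0.5810 -0.4130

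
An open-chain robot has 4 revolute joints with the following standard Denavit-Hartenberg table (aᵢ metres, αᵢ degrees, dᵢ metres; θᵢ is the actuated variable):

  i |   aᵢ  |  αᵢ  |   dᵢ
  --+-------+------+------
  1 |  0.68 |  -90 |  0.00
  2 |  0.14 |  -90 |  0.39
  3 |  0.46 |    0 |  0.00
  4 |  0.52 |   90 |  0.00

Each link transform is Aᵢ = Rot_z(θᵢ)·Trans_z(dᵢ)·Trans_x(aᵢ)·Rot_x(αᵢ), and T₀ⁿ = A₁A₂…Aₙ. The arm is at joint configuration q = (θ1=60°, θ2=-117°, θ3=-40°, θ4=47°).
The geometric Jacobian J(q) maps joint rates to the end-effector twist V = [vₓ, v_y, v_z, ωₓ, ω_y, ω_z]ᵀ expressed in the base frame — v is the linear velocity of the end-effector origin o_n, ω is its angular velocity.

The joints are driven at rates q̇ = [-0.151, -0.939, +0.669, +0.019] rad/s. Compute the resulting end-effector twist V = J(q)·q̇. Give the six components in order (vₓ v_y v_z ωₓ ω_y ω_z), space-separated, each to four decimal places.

0.1308 -1.0222 -0.2925 1.1197 0.0614 0.1613

o_n = [-0.4279, 0.5035, 0.8986]
J₁: ẑ×o_n = [-0.5035, -0.4279, 0.0000], ω = ẑ
J2: z=[-0.8660, 0.5000, 0.0000] o=[0.3400, 0.5889, 0.0000] → [0.4493, 0.7782, 0.4579, -0.8660, 0.5000, 0.0000]
J3: z=[0.4455, 0.7716, 0.4540] o=[-0.0295, 0.7289, 0.1247] → [0.6994, -0.5256, 0.2070, 0.4455, 0.7716, 0.4540]
J4: z=[0.4455, 0.7716, 0.4540] o=[-0.3656, 0.7382, 0.4387] → [0.4614, -0.2331, -0.0565, 0.4455, 0.7716, 0.4540]
V = J·q̇ = [0.1308, -1.0222, -0.2925, 1.1197, 0.0614, 0.1613]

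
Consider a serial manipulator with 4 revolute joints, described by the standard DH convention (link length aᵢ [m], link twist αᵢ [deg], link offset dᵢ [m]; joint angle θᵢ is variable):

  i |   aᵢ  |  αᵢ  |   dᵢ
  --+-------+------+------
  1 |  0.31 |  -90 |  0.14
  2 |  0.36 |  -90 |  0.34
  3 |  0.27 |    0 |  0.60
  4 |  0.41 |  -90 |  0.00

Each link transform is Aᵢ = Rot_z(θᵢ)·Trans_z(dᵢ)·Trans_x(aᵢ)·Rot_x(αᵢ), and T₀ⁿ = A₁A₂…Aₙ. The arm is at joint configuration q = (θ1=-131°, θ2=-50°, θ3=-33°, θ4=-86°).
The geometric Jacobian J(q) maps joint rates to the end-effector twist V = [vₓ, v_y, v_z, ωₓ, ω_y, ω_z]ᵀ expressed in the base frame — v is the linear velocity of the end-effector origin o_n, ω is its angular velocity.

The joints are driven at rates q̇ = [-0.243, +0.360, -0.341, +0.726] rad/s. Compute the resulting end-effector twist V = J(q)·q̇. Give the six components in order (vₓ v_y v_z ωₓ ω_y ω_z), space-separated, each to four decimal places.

o_n = [-0.0302, -1.3237, 0.0513]
J₁: ẑ×o_n = [1.3237, -0.0302, 0.0000], ω = ẑ
J2: z=[0.7547, -0.6561, 0.0000] o=[-0.2034, -0.2340, 0.1400] → [0.0582, 0.0669, -0.7088, 0.7547, -0.6561, 0.0000]
J3: z=[-0.5026, -0.5781, -0.6428] o=[-0.0986, -0.6317, 0.4158] → [-0.2341, -0.2271, 0.3873, -0.5026, -0.5781, -0.6428]
J4: z=[-0.5026, -0.5781, -0.6428] o=[-0.3846, -1.1849, 0.2036] → [-0.0012, -0.3044, 0.2747, -0.5026, -0.5781, -0.6428]
V = J·q̇ = [-0.2218, -0.1121, -0.1878, 0.0782, -0.4588, -0.4905]

-0.2218 -0.1121 -0.1878 0.0782 -0.4588 -0.4905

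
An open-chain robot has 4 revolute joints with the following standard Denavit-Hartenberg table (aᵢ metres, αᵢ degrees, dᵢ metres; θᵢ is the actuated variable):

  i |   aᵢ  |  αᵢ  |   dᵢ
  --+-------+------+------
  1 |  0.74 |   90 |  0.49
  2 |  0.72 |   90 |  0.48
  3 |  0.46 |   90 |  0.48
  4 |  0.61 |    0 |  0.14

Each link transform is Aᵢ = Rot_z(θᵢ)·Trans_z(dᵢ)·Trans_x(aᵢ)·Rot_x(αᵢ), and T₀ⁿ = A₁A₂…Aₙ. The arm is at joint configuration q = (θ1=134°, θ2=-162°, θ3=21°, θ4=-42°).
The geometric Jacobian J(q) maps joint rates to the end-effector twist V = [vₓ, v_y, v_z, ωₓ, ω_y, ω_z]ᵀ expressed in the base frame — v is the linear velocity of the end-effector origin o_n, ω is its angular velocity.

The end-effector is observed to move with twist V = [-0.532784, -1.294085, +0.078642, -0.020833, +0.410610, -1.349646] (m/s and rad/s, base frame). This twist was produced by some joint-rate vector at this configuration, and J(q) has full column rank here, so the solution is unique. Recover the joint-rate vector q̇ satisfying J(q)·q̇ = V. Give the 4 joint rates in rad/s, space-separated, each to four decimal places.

o_n = [1.0602, -0.1239, 0.0568]
J₁: ẑ×o_n = [0.1239, 1.0602, -0.0000], ω = ẑ
J2: z=[0.7193, 0.6947, 0.0000] o=[-0.5140, 0.5323, 0.4900] → [-0.3009, 0.3116, -1.5656, 0.7193, 0.6947, 0.0000]
J3: z=[0.2147, -0.2223, 0.9511] o=[0.3069, 0.3732, 0.2675] → [0.5196, 0.7617, 0.0608, 0.2147, -0.2223, 0.9511]
J4: z=[-0.4348, -0.8937, -0.1107] o=[0.8122, 0.0872, 0.5913] → [0.4543, -0.2599, 0.3134, -0.4348, -0.8937, -0.1107]
q̇ = J⁺·V = [-0.9330, -0.1620, -0.4920, -0.4630]

-0.9330 -0.1620 -0.4920 -0.4630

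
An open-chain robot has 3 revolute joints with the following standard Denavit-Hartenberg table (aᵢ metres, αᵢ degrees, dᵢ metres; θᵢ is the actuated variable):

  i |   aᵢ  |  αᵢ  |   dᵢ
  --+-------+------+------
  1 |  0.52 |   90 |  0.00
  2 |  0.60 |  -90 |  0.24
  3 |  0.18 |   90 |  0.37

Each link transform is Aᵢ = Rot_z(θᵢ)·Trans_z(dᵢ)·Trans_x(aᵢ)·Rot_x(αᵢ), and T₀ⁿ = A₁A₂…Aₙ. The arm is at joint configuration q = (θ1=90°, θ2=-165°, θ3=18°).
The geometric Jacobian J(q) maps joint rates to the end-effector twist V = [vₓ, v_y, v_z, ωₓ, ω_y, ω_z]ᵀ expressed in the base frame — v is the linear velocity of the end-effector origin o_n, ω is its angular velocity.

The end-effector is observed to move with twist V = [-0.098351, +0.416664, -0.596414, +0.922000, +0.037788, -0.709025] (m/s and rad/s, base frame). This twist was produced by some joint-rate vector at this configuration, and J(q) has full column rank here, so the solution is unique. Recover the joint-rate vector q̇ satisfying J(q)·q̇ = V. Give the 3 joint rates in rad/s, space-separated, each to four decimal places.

o_n = [0.1844, -0.1291, -0.5570]
J₁: ẑ×o_n = [0.1291, 0.1844, -0.0000], ω = ẑ
J2: z=[1.0000, -0.0000, 0.0000] o=[0.0000, 0.5200, 0.0000] → [0.0000, 0.5570, -0.6491, 1.0000, -0.0000, 0.0000]
J3: z=[0.0000, 0.2588, -0.9659] o=[0.2400, -0.0596, -0.1553] → [-0.1712, 0.0537, 0.0144, 0.0000, 0.2588, -0.9659]
q̇ = J⁺·V = [-0.5680, 0.9220, 0.1460]

-0.5680 0.9220 0.1460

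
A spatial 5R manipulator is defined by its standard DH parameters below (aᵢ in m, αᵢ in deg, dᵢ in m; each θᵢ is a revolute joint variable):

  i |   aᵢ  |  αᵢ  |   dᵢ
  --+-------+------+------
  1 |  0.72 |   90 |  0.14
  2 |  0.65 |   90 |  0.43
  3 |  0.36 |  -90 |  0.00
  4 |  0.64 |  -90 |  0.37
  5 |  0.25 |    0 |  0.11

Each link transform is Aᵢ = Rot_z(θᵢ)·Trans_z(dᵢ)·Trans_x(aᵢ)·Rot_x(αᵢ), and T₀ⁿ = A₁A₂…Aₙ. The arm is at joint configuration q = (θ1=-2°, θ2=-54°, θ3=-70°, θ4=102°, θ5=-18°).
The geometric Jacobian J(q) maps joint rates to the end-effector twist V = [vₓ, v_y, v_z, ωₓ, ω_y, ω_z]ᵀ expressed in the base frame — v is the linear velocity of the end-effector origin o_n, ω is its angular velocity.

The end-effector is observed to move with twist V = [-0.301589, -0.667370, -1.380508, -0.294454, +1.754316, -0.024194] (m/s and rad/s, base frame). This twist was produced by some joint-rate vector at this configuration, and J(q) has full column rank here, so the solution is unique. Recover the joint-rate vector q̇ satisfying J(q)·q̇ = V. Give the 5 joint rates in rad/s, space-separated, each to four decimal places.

-0.6960 -0.9070 0.0050 -0.9930 -0.5400

o_n = [2.0200, -0.5881, -0.2540]
J₁: ẑ×o_n = [0.5881, 2.0200, -0.0000], ω = ẑ
J2: z=[-0.0349, -0.9994, 0.0000] o=[0.7196, -0.0251, 0.1400] → [0.3938, -0.0138, 1.3193, -0.0349, -0.9994, 0.0000]
J3: z=[-0.8085, 0.0282, -0.5878] o=[1.0864, -0.4682, -0.3859] → [-0.0668, -0.4421, 0.0706, -0.8085, 0.0282, -0.5878]
J4: z=[0.5401, -0.3611, -0.7602] o=[1.1705, -0.1326, -0.4855] → [-0.4299, -0.7708, 0.0607, 0.5401, -0.3611, -0.7602]
J5: z=[-0.3967, -0.9059, 0.1484] o=[1.8454, -0.4079, -0.3620] → [-0.0711, 0.0687, 0.2296, -0.3967, -0.9059, 0.1484]
q̇ = J⁺·V = [-0.6960, -0.9070, 0.0050, -0.9930, -0.5400]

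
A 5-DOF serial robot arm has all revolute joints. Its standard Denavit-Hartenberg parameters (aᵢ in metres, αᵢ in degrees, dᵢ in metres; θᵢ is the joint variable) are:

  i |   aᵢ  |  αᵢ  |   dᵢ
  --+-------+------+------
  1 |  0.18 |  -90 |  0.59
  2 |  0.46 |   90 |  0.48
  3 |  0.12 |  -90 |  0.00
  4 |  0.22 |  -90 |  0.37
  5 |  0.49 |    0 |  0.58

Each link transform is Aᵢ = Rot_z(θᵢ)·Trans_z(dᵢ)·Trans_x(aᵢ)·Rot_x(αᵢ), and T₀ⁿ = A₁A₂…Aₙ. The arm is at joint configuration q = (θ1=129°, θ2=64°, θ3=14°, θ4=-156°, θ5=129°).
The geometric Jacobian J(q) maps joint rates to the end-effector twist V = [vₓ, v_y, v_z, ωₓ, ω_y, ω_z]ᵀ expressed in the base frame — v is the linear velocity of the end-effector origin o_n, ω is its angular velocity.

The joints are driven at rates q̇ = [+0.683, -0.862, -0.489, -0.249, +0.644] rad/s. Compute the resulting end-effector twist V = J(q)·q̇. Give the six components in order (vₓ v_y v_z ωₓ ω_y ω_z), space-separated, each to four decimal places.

-0.6264 -0.3391 0.6216 0.6655 0.8311 0.4440

o_n = [-1.0841, 0.4249, 0.0099]
J₁: ẑ×o_n = [-0.4249, -1.0841, 0.0000], ω = ẑ
J2: z=[-0.7771, -0.6293, 0.0000] o=[-0.1133, 0.1399, 0.5900] → [0.3650, -0.4508, -0.8324, -0.7771, -0.6293, 0.0000]
J3: z=[-0.5656, 0.6985, 0.4384] o=[-0.6132, -0.0055, 0.1766] → [-0.3050, -0.3007, 0.0855, -0.5656, 0.6985, 0.4384]
J4: z=[-0.6873, -0.6930, 0.2174] o=[-0.6679, 0.0159, 0.0719] → [-0.0460, -0.1331, -0.5695, -0.6873, -0.6930, 0.2174]
J5: z=[-0.7021, 0.7106, 0.0458] o=[-0.8812, -0.2138, 0.3669] → [-0.2829, -0.2599, -0.3042, -0.7021, 0.7106, 0.0458]
V = J·q̇ = [-0.6264, -0.3391, 0.6216, 0.6655, 0.8311, 0.4440]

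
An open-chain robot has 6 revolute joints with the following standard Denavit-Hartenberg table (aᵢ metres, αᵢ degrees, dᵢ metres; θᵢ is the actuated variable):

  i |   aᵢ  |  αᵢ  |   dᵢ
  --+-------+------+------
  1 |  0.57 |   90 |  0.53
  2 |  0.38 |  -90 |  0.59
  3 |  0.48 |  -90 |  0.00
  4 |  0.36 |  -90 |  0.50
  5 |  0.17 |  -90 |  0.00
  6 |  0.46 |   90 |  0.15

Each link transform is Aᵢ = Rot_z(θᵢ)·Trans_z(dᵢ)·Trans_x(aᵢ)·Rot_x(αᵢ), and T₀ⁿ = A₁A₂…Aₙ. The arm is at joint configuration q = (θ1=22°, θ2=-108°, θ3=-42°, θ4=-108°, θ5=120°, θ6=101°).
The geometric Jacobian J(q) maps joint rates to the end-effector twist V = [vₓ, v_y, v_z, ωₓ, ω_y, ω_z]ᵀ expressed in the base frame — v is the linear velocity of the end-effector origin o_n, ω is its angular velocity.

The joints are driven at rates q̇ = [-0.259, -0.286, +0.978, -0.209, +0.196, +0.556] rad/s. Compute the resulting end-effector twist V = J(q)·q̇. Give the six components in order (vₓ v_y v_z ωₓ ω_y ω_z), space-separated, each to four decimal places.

o_n = [0.4390, -0.0495, -0.1589]
J₁: ẑ×o_n = [0.0495, 0.4390, -0.0000], ω = ẑ
J2: z=[0.3746, -0.9272, 0.0000] o=[0.5285, 0.2135, 0.5300] → [0.6387, 0.2581, -0.1816, 0.3746, -0.9272, 0.0000]
J3: z=[0.8818, 0.3563, -0.3090] o=[0.6406, -0.3775, 0.1686] → [-0.0153, 0.3511, 0.3611, 0.8818, 0.3563, -0.3090]
J4: z=[-0.4701, 0.6116, -0.6364] o=[0.6588, -0.7166, -0.1707] → [0.4317, 0.1454, -0.1792, -0.4701, 0.6116, -0.6364]
J5: z=[0.3084, -0.5618, -0.7677] o=[0.7214, -0.2102, -0.5160] → [-0.0773, 0.1067, -0.1091, 0.3084, -0.5618, -0.7677]
J6: z=[-0.9512, -0.1767, -0.2528] o=[0.7203, -0.3476, -0.4159] → [0.0299, 0.3156, -0.3333, -0.9512, -0.1767, -0.2528]
V = J·q̇ = [-0.2992, 0.3219, 0.2358, 0.3851, 0.2774, -0.7192]

-0.2992 0.3219 0.2358 0.3851 0.2774 -0.7192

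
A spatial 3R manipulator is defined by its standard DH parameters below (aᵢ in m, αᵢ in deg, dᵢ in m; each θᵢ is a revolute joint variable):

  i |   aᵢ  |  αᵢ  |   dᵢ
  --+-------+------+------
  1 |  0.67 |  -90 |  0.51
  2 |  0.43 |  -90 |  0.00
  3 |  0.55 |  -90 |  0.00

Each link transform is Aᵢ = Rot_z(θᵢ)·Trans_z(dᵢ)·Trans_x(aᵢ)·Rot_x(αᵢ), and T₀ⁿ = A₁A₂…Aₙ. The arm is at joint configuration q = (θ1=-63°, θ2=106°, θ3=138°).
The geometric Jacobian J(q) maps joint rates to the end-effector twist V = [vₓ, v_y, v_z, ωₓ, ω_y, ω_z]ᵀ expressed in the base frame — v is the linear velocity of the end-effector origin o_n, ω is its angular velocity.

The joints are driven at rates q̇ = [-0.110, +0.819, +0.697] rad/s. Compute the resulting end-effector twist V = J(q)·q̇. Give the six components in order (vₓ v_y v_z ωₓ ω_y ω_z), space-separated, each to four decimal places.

0.1949 0.0842 0.2514 0.4256 0.9688 0.0821

o_n = [-0.0264, -0.7588, 0.4896]
J₁: ẑ×o_n = [0.7588, -0.0264, 0.0000], ω = ẑ
J2: z=[0.8910, 0.4540, 0.0000] o=[0.3042, -0.5970, 0.5100] → [-0.0093, 0.0182, 0.0059, 0.8910, 0.4540, 0.0000]
J3: z=[-0.4364, 0.8565, 0.2756] o=[0.2504, -0.4914, 0.0967] → [0.4102, 0.0952, 0.3538, -0.4364, 0.8565, 0.2756]
V = J·q̇ = [0.1949, 0.0842, 0.2514, 0.4256, 0.9688, 0.0821]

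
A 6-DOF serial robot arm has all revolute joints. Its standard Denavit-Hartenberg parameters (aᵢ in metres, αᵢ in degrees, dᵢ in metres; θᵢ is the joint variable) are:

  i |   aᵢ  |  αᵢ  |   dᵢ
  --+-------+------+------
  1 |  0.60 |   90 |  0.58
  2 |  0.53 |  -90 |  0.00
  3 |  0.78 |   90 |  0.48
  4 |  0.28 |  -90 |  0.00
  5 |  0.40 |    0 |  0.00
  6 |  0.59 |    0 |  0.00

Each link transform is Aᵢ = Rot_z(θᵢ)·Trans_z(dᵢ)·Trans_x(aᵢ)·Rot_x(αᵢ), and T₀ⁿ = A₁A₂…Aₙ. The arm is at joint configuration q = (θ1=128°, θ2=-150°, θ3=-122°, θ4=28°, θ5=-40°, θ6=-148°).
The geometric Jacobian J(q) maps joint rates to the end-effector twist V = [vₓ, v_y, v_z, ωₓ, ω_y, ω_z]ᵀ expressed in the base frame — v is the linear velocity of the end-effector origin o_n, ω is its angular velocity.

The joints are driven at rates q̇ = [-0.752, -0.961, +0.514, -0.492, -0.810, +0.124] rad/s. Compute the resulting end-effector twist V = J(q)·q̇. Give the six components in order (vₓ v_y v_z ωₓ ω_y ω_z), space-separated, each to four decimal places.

o_n = [-0.0855, 1.0358, 0.1798]
J₁: ẑ×o_n = [-1.0358, -0.0855, 0.0000], ω = ẑ
J2: z=[0.7880, 0.6157, 0.0000] o=[-0.3694, 0.4728, 0.5800] → [-0.2464, 0.3154, 0.2689, 0.7880, 0.6157, 0.0000]
J3: z=[-0.3078, 0.3940, -0.8660] o=[-0.0868, 0.1111, 0.3150] → [0.7476, -0.0428, -0.2852, -0.3078, 0.3940, -0.8660]
J4: z=[-0.8697, 0.2525, 0.4240] o=[0.0663, 0.9896, 0.1060] → [-0.0010, -0.0001, -0.0019, -0.8697, 0.2525, 0.4240]
J5: z=[-0.4529, -0.0670, -0.8890] o=[0.1212, 1.2598, 0.0576] → [-0.2073, 0.2391, 0.0876, -0.4529, -0.0670, -0.8890]
J6: z=[-0.4529, -0.0670, -0.8890] o=[-0.0424, 1.6205, 0.1138] → [-0.5243, 0.0683, 0.2619, -0.4529, -0.0670, -0.8890]
V = J·q̇ = [1.5034, -0.4459, -0.4425, -0.1769, -0.4674, -0.7959]

1.5034 -0.4459 -0.4425 -0.1769 -0.4674 -0.7959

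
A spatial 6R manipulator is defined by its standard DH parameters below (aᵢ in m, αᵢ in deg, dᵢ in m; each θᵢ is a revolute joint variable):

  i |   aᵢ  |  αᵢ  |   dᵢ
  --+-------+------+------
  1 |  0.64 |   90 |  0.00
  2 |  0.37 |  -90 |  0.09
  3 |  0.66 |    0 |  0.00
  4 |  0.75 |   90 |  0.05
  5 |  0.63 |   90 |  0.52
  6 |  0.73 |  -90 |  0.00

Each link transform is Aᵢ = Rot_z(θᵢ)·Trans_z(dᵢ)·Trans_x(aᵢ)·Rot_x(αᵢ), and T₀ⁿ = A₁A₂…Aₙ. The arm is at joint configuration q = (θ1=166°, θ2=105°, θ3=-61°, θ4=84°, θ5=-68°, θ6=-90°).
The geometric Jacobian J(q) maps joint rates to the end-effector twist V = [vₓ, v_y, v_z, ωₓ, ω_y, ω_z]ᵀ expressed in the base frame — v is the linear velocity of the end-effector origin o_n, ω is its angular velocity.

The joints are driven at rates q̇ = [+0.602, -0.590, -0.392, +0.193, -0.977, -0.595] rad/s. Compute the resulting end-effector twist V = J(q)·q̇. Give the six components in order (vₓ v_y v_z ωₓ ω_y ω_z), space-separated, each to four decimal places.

-0.9769 0.3637 -0.8770 -0.3584 -1.6677 0.7176

o_n = [-0.7195, 0.2708, 1.6021]
J₁: ẑ×o_n = [-0.2708, -0.7195, 0.0000], ω = ẑ
J2: z=[0.2419, 0.9703, 0.0000] o=[-0.6210, 0.1548, 0.0000] → [1.5546, -0.3876, 0.1237, 0.2419, 0.9703, 0.0000]
J3: z=[0.9372, -0.2337, -0.2588] o=[-0.5063, 0.2190, 0.3574] → [-0.2775, -1.1114, -0.0013, 0.9372, -0.2337, -0.2588]
J4: z=[0.9372, -0.2337, -0.2588] o=[-0.2863, 0.7591, 0.6665] → [-0.3450, -0.7648, -0.5589, 0.9372, -0.2337, -0.2588]
J5: z=[0.3208, 0.8687, 0.3774] o=[-0.1370, 0.4198, 1.3204] → [0.3010, -0.3103, 0.4583, 0.3208, 0.8687, 0.3774]
J6: z=[-0.4778, 0.4925, -0.7274] o=[-0.4853, 0.9049, 1.8777] → [-0.5970, 0.0387, 0.4183, -0.4778, 0.4925, -0.7274]
V = J·q̇ = [-0.9769, 0.3637, -0.8770, -0.3584, -1.6677, 0.7176]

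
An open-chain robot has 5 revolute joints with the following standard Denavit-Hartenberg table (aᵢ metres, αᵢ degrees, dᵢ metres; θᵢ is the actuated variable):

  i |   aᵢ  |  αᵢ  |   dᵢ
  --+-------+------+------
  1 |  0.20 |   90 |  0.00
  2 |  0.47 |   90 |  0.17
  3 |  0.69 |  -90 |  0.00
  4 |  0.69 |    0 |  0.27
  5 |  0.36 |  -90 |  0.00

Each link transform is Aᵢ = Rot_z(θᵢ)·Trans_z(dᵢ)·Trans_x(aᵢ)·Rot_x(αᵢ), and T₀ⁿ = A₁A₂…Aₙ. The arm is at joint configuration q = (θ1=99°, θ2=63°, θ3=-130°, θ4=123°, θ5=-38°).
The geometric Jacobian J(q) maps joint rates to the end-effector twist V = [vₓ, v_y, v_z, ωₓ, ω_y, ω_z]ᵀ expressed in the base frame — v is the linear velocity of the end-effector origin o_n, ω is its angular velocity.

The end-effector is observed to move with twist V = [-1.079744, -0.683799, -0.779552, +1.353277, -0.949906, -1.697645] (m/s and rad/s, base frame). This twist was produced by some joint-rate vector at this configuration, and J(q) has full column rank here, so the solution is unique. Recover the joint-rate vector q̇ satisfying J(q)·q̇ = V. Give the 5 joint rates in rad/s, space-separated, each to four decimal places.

o_n = [-0.1979, -0.4654, 0.8307]
J₁: ẑ×o_n = [0.4654, -0.1979, 0.0000], ω = ẑ
J2: z=[0.9877, 0.1564, 0.0000] o=[-0.0313, 0.1975, 0.0000] → [0.1299, -0.8204, -0.6287, 0.9877, 0.1564, 0.0000]
J3: z=[-0.1394, 0.8800, -0.4540] o=[0.1032, 0.4349, 0.4188] → [-0.0462, 0.1941, 0.3905, -0.1394, 0.8800, -0.4540]
J4: z=[-0.6893, 0.2429, 0.6826] o=[-0.3873, 0.1533, 0.0236] → [0.6184, 0.6856, 0.3805, -0.6893, 0.2429, 0.6826]
J5: z=[-0.6893, 0.2429, 0.6826] o=[-0.2256, -0.1370, 0.6858] → [0.2593, 0.1187, 0.2196, -0.6893, 0.2429, 0.6826]
q̇ = J⁺·V = [-0.7360, 0.0310, -0.5880, -0.8400, -0.9600]

-0.7360 0.0310 -0.5880 -0.8400 -0.9600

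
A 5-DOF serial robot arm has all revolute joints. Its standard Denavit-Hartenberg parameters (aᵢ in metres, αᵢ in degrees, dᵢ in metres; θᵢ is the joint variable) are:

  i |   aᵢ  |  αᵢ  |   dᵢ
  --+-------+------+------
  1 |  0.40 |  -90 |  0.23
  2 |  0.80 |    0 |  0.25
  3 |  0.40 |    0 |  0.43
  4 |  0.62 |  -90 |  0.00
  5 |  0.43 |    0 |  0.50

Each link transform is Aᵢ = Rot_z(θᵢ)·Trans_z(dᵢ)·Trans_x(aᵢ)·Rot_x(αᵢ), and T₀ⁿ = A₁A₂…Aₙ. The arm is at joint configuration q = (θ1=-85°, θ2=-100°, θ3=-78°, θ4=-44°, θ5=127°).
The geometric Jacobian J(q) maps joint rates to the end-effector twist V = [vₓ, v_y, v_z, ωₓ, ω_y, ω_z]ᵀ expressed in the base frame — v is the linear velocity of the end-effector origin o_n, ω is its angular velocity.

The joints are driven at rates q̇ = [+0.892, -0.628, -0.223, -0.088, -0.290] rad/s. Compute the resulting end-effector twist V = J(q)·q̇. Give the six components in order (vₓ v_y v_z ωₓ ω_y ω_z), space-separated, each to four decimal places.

o_n = [0.2707, 0.7682, 1.1617]
J₁: ẑ×o_n = [-0.7682, 0.2707, 0.0000], ω = ẑ
J2: z=[0.9962, 0.0872, 0.0000] o=[0.0349, -0.3985, 0.2300] → [0.0812, -0.9281, 1.1417, 0.9962, 0.0872, 0.0000]
J3: z=[0.9962, 0.0872, 0.0000] o=[0.2718, -0.2383, 1.0178] → [0.0125, -0.1433, 1.0028, 0.9962, 0.0872, 0.0000]
J4: z=[0.9962, 0.0872, 0.0000] o=[0.6653, 0.1974, 1.0318] → [0.0113, -0.1294, 0.6030, 0.9962, 0.0872, 0.0000]
J5: z=[-0.0583, 0.6666, 0.7431] o=[0.6252, 0.6564, 0.6169] → [0.2800, -0.2317, 0.2298, -0.0583, 0.6666, 0.7431]
V = J·q̇ = [-0.8212, 0.9348, -1.0603, -0.9185, -0.2751, 0.6765]

-0.8212 0.9348 -1.0603 -0.9185 -0.2751 0.6765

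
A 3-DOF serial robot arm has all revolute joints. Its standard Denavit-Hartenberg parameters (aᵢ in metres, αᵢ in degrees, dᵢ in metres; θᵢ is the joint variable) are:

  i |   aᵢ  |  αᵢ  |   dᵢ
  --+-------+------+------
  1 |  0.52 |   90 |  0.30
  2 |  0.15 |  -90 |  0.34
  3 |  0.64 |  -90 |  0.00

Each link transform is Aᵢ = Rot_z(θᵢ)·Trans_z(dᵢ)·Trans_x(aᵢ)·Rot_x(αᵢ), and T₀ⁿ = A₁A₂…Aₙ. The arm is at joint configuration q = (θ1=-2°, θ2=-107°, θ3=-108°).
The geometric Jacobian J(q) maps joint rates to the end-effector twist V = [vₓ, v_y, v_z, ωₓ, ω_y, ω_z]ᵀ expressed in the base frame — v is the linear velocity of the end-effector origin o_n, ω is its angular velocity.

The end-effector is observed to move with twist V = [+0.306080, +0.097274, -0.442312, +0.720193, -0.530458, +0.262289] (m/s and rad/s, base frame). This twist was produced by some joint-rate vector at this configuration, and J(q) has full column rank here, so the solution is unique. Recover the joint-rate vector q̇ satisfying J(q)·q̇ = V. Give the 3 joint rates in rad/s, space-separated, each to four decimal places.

0.4880 0.5050 0.7720

o_n = [0.5005, -0.9667, 0.3457]
J₁: ẑ×o_n = [0.9667, 0.5005, -0.0000], ω = ẑ
J2: z=[-0.0349, -0.9994, 0.0000] o=[0.5197, -0.0181, 0.3000] → [-0.0457, 0.0016, 0.0140, -0.0349, -0.9994, 0.0000]
J3: z=[0.9557, -0.0334, -0.2924] o=[0.4640, -0.3564, 0.1566] → [-0.1848, -0.1914, -0.5821, 0.9557, -0.0334, -0.2924]
q̇ = J⁺·V = [0.4880, 0.5050, 0.7720]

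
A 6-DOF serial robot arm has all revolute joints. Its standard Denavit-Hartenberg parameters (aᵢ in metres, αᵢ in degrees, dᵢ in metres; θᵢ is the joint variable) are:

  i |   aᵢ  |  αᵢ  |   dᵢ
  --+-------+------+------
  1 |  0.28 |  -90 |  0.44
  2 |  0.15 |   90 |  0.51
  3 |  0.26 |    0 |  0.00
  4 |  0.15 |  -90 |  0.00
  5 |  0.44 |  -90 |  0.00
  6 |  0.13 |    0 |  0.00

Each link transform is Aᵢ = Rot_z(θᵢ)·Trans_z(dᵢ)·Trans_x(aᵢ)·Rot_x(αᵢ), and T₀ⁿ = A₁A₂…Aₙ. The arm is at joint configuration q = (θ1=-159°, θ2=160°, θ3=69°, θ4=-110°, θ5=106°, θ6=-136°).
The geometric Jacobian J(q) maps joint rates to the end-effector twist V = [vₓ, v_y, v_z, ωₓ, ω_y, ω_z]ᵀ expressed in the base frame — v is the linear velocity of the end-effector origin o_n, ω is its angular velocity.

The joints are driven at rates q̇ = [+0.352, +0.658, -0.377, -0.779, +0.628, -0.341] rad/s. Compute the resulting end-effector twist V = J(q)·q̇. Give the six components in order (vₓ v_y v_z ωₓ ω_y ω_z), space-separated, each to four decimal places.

0.0359 0.1195 0.2180 1.3062 -0.4807 1.3011

o_n = [0.4277, -0.6768, 0.6355]
J₁: ẑ×o_n = [0.6768, 0.4277, -0.0000], ω = ẑ
J2: z=[0.3584, -0.9336, 0.0000] o=[-0.2614, -0.1003, 0.4400] → [-0.1825, -0.0701, 0.4367, 0.3584, -0.9336, 0.0000]
J3: z=[-0.3193, -0.1226, -0.9397] o=[0.0530, -0.5260, 0.3887] → [-0.1720, -0.2733, 0.0941, -0.3193, -0.1226, -0.9397]
J4: z=[-0.3193, -0.1226, -0.9397] o=[0.2217, -0.7212, 0.3568] → [0.0075, -0.1046, 0.0111, -0.3193, -0.1226, -0.9397]
J5: z=[0.8460, -0.4837, -0.2244] o=[0.2857, -0.5912, 0.3181] → [-0.1727, -0.3004, -0.0038, 0.8460, -0.4837, -0.2244]
J6: z=[-0.4985, -0.8668, -0.0109] o=[0.3690, -0.6445, 0.7469] → [0.0962, -0.0562, 0.0670, -0.4985, -0.8668, -0.0109]
V = J·q̇ = [0.0359, 0.1195, 0.2180, 1.3062, -0.4807, 1.3011]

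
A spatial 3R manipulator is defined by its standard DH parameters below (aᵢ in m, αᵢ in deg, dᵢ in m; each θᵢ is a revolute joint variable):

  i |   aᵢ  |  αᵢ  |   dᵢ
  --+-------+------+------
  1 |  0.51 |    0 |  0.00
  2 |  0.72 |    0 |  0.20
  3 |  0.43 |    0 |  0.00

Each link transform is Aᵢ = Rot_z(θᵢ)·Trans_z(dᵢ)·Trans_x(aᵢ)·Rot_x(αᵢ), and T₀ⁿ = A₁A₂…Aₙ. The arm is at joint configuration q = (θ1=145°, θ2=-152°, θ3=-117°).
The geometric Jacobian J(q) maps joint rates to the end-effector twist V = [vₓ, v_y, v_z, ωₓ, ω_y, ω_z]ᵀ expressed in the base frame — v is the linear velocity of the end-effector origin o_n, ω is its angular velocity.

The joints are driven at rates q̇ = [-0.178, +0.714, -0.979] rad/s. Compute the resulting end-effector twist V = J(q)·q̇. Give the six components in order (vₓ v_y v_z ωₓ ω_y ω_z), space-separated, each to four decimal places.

-0.0588 0.5639 0.0000 0.0000 0.0000 -0.4430

o_n = [0.0564, -0.1517, 0.2000]
J₁: ẑ×o_n = [0.1517, 0.0564, -0.0000], ω = ẑ
J2: z=[0.0000, 0.0000, 1.0000] o=[-0.4178, 0.2925, 0.0000] → [0.4442, 0.4742, -0.0000, 0.0000, 0.0000, 1.0000]
J3: z=[0.0000, 0.0000, 1.0000] o=[0.2969, 0.2048, 0.2000] → [0.3565, -0.2405, 0.0000, 0.0000, 0.0000, 1.0000]
V = J·q̇ = [-0.0588, 0.5639, 0.0000, 0.0000, 0.0000, -0.4430]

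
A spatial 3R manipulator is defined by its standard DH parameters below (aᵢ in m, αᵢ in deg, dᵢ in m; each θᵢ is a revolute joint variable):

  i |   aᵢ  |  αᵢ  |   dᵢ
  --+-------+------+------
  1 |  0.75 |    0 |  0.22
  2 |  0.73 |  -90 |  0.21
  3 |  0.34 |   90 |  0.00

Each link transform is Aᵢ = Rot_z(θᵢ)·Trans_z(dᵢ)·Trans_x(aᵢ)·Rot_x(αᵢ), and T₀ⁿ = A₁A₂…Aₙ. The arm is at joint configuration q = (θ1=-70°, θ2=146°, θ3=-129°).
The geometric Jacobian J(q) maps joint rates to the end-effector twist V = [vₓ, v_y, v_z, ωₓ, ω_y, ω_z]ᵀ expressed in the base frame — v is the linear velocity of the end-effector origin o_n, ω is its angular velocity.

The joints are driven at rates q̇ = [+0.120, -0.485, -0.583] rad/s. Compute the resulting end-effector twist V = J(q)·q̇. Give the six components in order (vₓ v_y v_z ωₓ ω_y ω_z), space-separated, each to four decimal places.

o_n = [0.3814, -0.2041, 0.6942]
J₁: ẑ×o_n = [0.2041, 0.3814, -0.0000], ω = ẑ
J2: z=[0.0000, 0.0000, 1.0000] o=[0.2565, -0.7048, 0.2200] → [-0.5007, 0.1248, 0.0000, 0.0000, 0.0000, 1.0000]
J3: z=[-0.9703, 0.2419, 0.0000] o=[0.4331, 0.0035, 0.4300] → [0.0639, 0.2564, 0.2140, -0.9703, 0.2419, 0.0000]
V = J·q̇ = [0.2301, -0.1643, -0.1247, 0.5657, -0.1410, -0.3650]

0.2301 -0.1643 -0.1247 0.5657 -0.1410 -0.3650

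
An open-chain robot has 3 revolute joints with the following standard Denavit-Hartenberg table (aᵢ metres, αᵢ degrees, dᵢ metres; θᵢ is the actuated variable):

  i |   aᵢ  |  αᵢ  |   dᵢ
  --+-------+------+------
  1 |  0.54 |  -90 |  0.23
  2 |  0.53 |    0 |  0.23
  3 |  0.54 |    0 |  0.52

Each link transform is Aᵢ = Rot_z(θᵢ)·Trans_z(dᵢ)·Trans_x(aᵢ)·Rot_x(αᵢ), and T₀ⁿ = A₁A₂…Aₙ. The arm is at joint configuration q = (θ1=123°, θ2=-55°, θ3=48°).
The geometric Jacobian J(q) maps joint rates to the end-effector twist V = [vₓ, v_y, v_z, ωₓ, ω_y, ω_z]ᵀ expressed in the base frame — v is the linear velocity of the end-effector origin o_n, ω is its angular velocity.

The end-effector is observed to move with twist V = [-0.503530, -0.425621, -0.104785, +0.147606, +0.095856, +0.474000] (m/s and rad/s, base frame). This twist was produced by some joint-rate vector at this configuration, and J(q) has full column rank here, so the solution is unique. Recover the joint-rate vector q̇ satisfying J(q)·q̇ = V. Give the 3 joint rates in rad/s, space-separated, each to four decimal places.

o_n = [-1.3806, 0.7489, 0.7300]
J₁: ẑ×o_n = [-0.7489, -1.3806, 0.0000], ω = ẑ
J2: z=[-0.8387, -0.5446, 0.0000] o=[-0.2941, 0.4529, 0.2300] → [-0.2723, 0.4193, -0.8400, -0.8387, -0.5446, 0.0000]
J3: z=[-0.8387, -0.5446, 0.0000] o=[-0.6526, 0.5826, 0.6642] → [-0.0358, 0.0552, -0.5360, -0.8387, -0.5446, 0.0000]
q̇ = J⁺·V = [0.4740, 0.6550, -0.8310]

0.4740 0.6550 -0.8310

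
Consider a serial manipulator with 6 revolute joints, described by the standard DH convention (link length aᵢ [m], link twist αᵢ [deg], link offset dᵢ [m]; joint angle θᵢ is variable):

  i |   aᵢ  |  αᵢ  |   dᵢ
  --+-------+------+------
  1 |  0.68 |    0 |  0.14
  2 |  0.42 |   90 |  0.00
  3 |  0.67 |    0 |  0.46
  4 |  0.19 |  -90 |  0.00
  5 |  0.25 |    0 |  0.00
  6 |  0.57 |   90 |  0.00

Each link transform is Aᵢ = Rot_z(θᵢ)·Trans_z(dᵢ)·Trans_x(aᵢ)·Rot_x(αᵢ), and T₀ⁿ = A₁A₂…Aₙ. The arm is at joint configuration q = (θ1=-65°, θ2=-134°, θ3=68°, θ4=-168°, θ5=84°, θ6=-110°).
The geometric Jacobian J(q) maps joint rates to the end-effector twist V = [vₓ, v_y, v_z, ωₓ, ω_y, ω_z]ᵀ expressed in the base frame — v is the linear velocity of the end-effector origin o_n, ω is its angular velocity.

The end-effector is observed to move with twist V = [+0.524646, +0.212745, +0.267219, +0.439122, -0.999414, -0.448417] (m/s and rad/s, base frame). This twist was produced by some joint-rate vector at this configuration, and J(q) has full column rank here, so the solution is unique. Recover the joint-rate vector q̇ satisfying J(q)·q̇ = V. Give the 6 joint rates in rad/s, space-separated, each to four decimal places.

-0.6960 0.1170 -0.0690 -0.7330 -0.0080 -0.7440

o_n = [-0.0773, -0.0029, 0.0438]
J₁: ẑ×o_n = [0.0029, -0.0773, 0.0000], ω = ẑ
J2: z=[0.0000, 0.0000, 1.0000] o=[0.2874, -0.6163, 0.1400] → [-0.6134, -0.3647, 0.0000, 0.0000, 0.0000, 1.0000]
J3: z=[0.3256, 0.9455, 0.0000] o=[-0.1097, -0.4796, 0.1400] → [-0.0909, 0.0313, 0.1245, 0.3256, 0.9455, 0.0000]
J4: z=[0.3256, 0.9455, 0.0000] o=[-0.1973, 0.0371, 0.7612] → [-0.6783, 0.2336, -0.1265, 0.3256, 0.9455, 0.0000]
J5: z=[-0.9312, 0.3206, -0.1736] o=[-0.1661, 0.0264, 0.5741] → [-0.1751, -0.5092, -0.0012, -0.9312, 0.3206, -0.1736]
J6: z=[-0.9312, 0.3206, -0.1736] o=[-0.2427, -0.2102, 0.5484] → [-0.1258, -0.4985, -0.2461, -0.9312, 0.3206, -0.1736]
q̇ = J⁺·V = [-0.6960, 0.1170, -0.0690, -0.7330, -0.0080, -0.7440]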